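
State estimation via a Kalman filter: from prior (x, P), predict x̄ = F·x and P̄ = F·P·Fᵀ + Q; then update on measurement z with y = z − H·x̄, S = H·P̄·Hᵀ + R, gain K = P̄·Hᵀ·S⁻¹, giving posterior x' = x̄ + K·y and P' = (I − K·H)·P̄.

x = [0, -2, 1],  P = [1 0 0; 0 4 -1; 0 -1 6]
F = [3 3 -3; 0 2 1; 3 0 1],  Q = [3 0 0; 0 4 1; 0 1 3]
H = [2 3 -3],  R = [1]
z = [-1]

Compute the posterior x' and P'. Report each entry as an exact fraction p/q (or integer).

x' = [-240/1003, -1008/1003, -824/1003]
P' = [28551/1003 -11880/1003 7053/1003; -11880/1003 17305/1003 9362/1003; 7053/1003 9362/1003 14085/1003]

x̄ = F·x = [-9, -3, 1]
P̄ = F·P·Fᵀ + Q = [120 9 -12; 9 22 5; -12 5 18]
y = z − H·x̄ = [29]
S = H·P̄·Hᵀ + R = [1003]
K = P̄·Hᵀ·S⁻¹ = [303/1003; 69/1003; -63/1003]
x' = x̄ + K·y = [-240/1003, -1008/1003, -824/1003]
P' = (I − K·H)·P̄ = [28551/1003 -11880/1003 7053/1003; -11880/1003 17305/1003 9362/1003; 7053/1003 9362/1003 14085/1003]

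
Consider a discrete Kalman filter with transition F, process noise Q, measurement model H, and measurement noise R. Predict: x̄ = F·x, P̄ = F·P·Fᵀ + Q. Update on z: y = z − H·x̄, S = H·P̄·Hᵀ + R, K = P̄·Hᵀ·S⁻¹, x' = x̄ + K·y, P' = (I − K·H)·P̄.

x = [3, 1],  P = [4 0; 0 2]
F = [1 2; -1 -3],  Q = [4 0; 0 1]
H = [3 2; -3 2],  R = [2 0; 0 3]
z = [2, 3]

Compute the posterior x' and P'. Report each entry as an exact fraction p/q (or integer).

x̄ = F·x = [5, -6]
P̄ = F·P·Fᵀ + Q = [16 -16; -16 23]
y = z − H·x̄ = [-1, 30]
S = H·P̄·Hᵀ + R = [46 -52; -52 431]
K = P̄·Hᵀ·S⁻¹ = [1368/8561 -1424/8561; 2013/8561 2110/8561]
x' = x̄ + K·y = [-1283/8561, 9921/8561]
P' = (I − K·H)·P̄ = [1168/8561 -384/8561; -384/8561 2589/8561]

x' = [-1283/8561, 9921/8561]
P' = [1168/8561 -384/8561; -384/8561 2589/8561]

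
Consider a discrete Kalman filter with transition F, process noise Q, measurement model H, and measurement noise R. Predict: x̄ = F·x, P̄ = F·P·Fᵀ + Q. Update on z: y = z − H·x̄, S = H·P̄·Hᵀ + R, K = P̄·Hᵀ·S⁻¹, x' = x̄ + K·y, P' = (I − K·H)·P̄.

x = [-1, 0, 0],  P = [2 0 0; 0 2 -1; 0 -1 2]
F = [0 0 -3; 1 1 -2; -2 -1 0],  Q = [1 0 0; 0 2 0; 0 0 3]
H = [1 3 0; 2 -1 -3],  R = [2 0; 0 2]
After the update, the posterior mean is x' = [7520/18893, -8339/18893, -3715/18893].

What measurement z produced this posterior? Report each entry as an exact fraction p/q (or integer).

z = [-1, 2]

x̄ = F·x = [0, -1, 2]
P̄ = F·P·Fᵀ + Q = [19 15 -3; 15 18 -8; -3 -8 13]
S = H·P̄·Hᵀ + R = [273 140; 140 141]
K = P̄·Hᵀ·S⁻¹ = [4544/18893 -32/2699; 4689/18893 24/2699; 1373/18893 -903/2699]
x' − x̄ = [7520/18893, 10554/18893, -41501/18893] = K·y
y = (KᵀK)⁻¹·Kᵀ·(x' − x̄) = [2, 7]
z = y + H·x̄ = [2, 7] + [-3, -5] = [-1, 2]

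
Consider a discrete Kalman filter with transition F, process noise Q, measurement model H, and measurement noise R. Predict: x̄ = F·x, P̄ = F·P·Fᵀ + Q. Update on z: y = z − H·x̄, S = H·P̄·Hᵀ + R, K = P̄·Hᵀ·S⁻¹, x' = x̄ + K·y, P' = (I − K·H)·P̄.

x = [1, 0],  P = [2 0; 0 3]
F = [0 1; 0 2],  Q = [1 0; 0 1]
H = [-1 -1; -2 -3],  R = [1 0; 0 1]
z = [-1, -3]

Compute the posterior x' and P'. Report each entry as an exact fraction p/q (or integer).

x' = [88/251, 188/251]
P' = [164/251 -106/251; -106/251 93/251]

x̄ = F·x = [0, 0]
P̄ = F·P·Fᵀ + Q = [4 6; 6 13]
y = z − H·x̄ = [-1, -3]
S = H·P̄·Hᵀ + R = [30 77; 77 206]
K = P̄·Hᵀ·S⁻¹ = [-58/251 -10/251; 13/251 -67/251]
x' = x̄ + K·y = [88/251, 188/251]
P' = (I − K·H)·P̄ = [164/251 -106/251; -106/251 93/251]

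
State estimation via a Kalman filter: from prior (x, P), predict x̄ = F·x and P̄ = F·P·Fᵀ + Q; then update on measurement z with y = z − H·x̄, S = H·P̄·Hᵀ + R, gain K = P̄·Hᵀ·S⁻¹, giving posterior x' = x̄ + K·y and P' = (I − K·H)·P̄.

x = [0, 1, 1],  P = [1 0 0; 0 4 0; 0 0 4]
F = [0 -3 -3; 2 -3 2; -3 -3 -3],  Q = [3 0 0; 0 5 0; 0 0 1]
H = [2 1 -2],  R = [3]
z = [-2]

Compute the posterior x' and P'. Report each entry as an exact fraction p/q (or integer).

x̄ = F·x = [-6, -1, -6]
P̄ = F·P·Fᵀ + Q = [75 12 72; 12 61 6; 72 6 82]
y = z − H·x̄ = [-1]
S = H·P̄·Hᵀ + R = [140]
K = P̄·Hᵀ·S⁻¹ = [9/70; 73/140; -1/10]
x' = x̄ + K·y = [-429/70, -213/140, -59/10]
P' = (I − K·H)·P̄ = [2544/35 183/70 369/5; 183/70 3211/140 133/10; 369/5 133/10 403/5]

x' = [-429/70, -213/140, -59/10]
P' = [2544/35 183/70 369/5; 183/70 3211/140 133/10; 369/5 133/10 403/5]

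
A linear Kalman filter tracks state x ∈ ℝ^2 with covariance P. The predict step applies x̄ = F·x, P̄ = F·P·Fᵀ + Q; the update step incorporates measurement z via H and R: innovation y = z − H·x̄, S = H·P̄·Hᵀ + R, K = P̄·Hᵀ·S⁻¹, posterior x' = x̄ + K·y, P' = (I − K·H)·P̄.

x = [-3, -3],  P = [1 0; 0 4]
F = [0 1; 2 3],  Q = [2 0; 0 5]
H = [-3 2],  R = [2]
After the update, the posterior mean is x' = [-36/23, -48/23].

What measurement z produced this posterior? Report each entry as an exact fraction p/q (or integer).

x̄ = F·x = [-3, -15]
P̄ = F·P·Fᵀ + Q = [6 12; 12 45]
S = H·P̄·Hᵀ + R = [92]
K = P̄·Hᵀ·S⁻¹ = [3/46; 27/46]
x' − x̄ = [33/23, 297/23] = K·y
y = (KᵀK)⁻¹·Kᵀ·(x' − x̄) = [22]
z = y + H·x̄ = [22] + [-21] = [1]

z = [1]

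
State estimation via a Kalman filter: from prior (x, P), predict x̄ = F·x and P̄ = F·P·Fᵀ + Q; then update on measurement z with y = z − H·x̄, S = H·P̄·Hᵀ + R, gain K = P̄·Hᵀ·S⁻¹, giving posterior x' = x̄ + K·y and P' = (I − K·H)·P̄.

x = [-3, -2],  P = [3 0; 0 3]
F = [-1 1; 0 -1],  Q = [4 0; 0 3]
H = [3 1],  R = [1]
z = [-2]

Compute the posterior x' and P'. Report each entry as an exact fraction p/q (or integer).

x' = [-110/79, 179/79]
P' = [61/79 -156/79; -156/79 465/79]

x̄ = F·x = [1, 2]
P̄ = F·P·Fᵀ + Q = [10 -3; -3 6]
y = z − H·x̄ = [-7]
S = H·P̄·Hᵀ + R = [79]
K = P̄·Hᵀ·S⁻¹ = [27/79; -3/79]
x' = x̄ + K·y = [-110/79, 179/79]
P' = (I − K·H)·P̄ = [61/79 -156/79; -156/79 465/79]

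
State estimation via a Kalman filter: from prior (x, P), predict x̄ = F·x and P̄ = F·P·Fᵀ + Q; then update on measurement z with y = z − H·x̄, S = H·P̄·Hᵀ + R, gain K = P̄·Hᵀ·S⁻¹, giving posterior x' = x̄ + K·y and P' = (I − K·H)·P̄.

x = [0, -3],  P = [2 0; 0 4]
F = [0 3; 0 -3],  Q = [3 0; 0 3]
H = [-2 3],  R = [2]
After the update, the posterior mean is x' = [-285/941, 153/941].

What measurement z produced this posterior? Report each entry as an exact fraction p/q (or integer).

z = [1]

x̄ = F·x = [-9, 9]
P̄ = F·P·Fᵀ + Q = [39 -36; -36 39]
S = H·P̄·Hᵀ + R = [941]
K = P̄·Hᵀ·S⁻¹ = [-186/941; 189/941]
x' − x̄ = [8184/941, -8316/941] = K·y
y = (KᵀK)⁻¹·Kᵀ·(x' − x̄) = [-44]
z = y + H·x̄ = [-44] + [45] = [1]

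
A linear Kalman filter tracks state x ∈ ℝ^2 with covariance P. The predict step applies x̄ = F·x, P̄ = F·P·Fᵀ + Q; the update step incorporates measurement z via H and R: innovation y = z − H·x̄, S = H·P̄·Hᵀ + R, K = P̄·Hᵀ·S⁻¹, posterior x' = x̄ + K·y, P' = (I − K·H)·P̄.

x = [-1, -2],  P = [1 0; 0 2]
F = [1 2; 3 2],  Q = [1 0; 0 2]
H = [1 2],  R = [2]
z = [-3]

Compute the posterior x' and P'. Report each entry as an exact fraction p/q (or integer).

x' = [-37/33, -35/33]
P' = [74/33 -29/33; -29/33 107/132]

x̄ = F·x = [-5, -7]
P̄ = F·P·Fᵀ + Q = [10 11; 11 19]
y = z − H·x̄ = [16]
S = H·P̄·Hᵀ + R = [132]
K = P̄·Hᵀ·S⁻¹ = [8/33; 49/132]
x' = x̄ + K·y = [-37/33, -35/33]
P' = (I − K·H)·P̄ = [74/33 -29/33; -29/33 107/132]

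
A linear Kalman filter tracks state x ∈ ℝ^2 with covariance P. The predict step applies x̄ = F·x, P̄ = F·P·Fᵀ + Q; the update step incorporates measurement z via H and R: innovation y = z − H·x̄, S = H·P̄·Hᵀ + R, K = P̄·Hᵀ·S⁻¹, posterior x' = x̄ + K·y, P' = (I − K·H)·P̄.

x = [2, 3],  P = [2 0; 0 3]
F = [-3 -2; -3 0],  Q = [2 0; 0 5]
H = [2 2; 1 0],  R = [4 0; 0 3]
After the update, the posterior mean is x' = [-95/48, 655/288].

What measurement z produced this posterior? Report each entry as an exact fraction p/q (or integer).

z = [1, -2]

x̄ = F·x = [-12, -6]
P̄ = F·P·Fᵀ + Q = [32 18; 18 23]
S = H·P̄·Hᵀ + R = [368 100; 100 35]
K = P̄·Hᵀ·S⁻¹ = [5/48 37/60; 107/288 -197/360]
x' − x̄ = [481/48, 2383/288] = K·y
y = (KᵀK)⁻¹·Kᵀ·(x' − x̄) = [37, 10]
z = y + H·x̄ = [37, 10] + [-36, -12] = [1, -2]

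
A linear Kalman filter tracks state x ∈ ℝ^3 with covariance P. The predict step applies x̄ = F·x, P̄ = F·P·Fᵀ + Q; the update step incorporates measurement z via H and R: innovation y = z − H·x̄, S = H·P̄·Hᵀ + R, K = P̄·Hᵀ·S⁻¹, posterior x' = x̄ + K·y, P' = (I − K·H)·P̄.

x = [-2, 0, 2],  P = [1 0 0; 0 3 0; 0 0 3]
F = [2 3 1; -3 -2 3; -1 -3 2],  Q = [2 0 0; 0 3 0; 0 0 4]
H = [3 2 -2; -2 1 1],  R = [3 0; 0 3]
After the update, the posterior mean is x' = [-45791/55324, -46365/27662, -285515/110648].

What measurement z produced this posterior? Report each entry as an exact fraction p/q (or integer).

x̄ = F·x = [-2, 12, 6]
P̄ = F·P·Fᵀ + Q = [36 -15 -23; -15 51 39; -23 39 44]
S = H·P̄·Hᵀ + R = [491 -348; -348 472]
K = P̄·Hᵀ·S⁻¹ = [2531/13831 -5429/55324; 3981/13831 12903/27662; 1901/27662 35847/110648]
x' − x̄ = [64857/55324, -378309/27662, -949403/110648] = K·y
y = (KᵀK)⁻¹·Kᵀ·(x' − x̄) = [-7, -25]
z = y + H·x̄ = [-7, -25] + [6, 22] = [-1, -3]

z = [-1, -3]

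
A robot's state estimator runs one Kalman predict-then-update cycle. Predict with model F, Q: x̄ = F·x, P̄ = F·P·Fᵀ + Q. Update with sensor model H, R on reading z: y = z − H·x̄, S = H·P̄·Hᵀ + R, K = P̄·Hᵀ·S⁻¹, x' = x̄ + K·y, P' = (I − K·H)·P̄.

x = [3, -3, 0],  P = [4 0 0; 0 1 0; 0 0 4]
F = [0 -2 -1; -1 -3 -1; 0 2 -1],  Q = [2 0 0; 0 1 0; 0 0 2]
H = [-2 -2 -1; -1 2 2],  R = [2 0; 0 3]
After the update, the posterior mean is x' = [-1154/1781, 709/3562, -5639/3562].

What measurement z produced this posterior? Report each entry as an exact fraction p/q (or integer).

z = [3, -1]

x̄ = F·x = [6, 6, -6]
P̄ = F·P·Fᵀ + Q = [10 10 0; 10 18 -2; 0 -2 10]
S = H·P̄·Hᵀ + R = [196 -80; -80 69]
K = P̄·Hᵀ·S⁻¹ = [-490/1781 -310/1781; -983/3562 -2/1781; 433/3562 664/1781]
x' − x̄ = [-11840/1781, -20663/3562, 15733/3562] = K·y
y = (KᵀK)⁻¹·Kᵀ·(x' − x̄) = [21, 5]
z = y + H·x̄ = [21, 5] + [-18, -6] = [3, -1]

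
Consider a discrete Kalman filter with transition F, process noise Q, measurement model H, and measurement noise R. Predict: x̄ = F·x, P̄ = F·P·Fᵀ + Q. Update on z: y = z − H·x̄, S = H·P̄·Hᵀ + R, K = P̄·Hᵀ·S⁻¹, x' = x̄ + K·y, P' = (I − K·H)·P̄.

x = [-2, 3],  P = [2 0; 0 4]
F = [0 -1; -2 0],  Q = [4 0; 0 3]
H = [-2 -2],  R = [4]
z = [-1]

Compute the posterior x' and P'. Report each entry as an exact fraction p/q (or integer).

x' = [-16/5, 149/40]
P' = [24/5 -22/5; -22/5 99/20]

x̄ = F·x = [-3, 4]
P̄ = F·P·Fᵀ + Q = [8 0; 0 11]
y = z − H·x̄ = [1]
S = H·P̄·Hᵀ + R = [80]
K = P̄·Hᵀ·S⁻¹ = [-1/5; -11/40]
x' = x̄ + K·y = [-16/5, 149/40]
P' = (I − K·H)·P̄ = [24/5 -22/5; -22/5 99/20]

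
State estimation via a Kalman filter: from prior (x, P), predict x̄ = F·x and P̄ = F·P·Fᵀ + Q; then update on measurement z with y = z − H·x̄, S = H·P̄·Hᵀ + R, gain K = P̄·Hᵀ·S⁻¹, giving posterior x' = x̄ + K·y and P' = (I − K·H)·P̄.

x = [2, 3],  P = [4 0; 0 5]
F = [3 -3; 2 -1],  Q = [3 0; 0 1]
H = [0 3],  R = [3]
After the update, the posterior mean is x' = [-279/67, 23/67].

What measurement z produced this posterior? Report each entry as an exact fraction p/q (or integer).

z = [1]

x̄ = F·x = [-3, 1]
P̄ = F·P·Fᵀ + Q = [84 39; 39 22]
S = H·P̄·Hᵀ + R = [201]
K = P̄·Hᵀ·S⁻¹ = [39/67; 22/67]
x' − x̄ = [-78/67, -44/67] = K·y
y = (KᵀK)⁻¹·Kᵀ·(x' − x̄) = [-2]
z = y + H·x̄ = [-2] + [3] = [1]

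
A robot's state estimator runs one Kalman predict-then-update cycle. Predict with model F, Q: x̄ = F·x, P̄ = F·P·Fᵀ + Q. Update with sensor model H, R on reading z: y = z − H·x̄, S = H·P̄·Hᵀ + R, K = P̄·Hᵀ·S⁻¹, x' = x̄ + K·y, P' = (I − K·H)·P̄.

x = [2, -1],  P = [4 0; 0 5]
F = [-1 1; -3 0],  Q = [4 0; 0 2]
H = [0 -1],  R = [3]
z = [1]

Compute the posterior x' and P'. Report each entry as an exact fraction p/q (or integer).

x' = [-63/41, -56/41]
P' = [389/41 36/41; 36/41 114/41]

x̄ = F·x = [-3, -6]
P̄ = F·P·Fᵀ + Q = [13 12; 12 38]
y = z − H·x̄ = [-5]
S = H·P̄·Hᵀ + R = [41]
K = P̄·Hᵀ·S⁻¹ = [-12/41; -38/41]
x' = x̄ + K·y = [-63/41, -56/41]
P' = (I − K·H)·P̄ = [389/41 36/41; 36/41 114/41]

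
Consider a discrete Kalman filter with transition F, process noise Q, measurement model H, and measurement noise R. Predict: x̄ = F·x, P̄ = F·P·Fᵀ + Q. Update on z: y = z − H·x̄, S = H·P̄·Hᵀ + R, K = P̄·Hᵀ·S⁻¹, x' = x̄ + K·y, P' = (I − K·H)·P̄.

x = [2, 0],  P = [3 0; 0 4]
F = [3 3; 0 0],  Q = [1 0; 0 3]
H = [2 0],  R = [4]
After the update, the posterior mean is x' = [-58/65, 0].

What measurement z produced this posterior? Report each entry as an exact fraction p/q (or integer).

x̄ = F·x = [6, 0]
P̄ = F·P·Fᵀ + Q = [64 0; 0 3]
S = H·P̄·Hᵀ + R = [260]
K = P̄·Hᵀ·S⁻¹ = [32/65; 0]
x' − x̄ = [-448/65, 0] = K·y
y = (KᵀK)⁻¹·Kᵀ·(x' − x̄) = [-14]
z = y + H·x̄ = [-14] + [12] = [-2]

z = [-2]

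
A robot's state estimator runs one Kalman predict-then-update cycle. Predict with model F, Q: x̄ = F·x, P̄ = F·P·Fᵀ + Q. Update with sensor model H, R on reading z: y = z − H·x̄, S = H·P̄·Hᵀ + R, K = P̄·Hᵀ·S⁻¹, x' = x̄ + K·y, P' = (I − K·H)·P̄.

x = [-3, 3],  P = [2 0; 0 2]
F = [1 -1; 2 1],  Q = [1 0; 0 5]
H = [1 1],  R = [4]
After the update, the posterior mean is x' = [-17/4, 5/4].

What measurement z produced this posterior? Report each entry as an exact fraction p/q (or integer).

z = [-2]

x̄ = F·x = [-6, -3]
P̄ = F·P·Fᵀ + Q = [5 2; 2 15]
S = H·P̄·Hᵀ + R = [28]
K = P̄·Hᵀ·S⁻¹ = [1/4; 17/28]
x' − x̄ = [7/4, 17/4] = K·y
y = (KᵀK)⁻¹·Kᵀ·(x' − x̄) = [7]
z = y + H·x̄ = [7] + [-9] = [-2]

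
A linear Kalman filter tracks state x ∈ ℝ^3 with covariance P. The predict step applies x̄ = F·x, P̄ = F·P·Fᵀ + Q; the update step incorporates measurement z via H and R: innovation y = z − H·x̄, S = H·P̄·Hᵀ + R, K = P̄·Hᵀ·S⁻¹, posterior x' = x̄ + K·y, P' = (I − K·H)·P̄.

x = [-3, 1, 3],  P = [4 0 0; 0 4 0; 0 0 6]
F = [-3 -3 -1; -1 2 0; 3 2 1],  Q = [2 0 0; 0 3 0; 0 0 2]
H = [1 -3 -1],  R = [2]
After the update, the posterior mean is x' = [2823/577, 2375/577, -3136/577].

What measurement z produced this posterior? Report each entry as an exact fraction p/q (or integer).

z = [-2]

x̄ = F·x = [3, 5, -4]
P̄ = F·P·Fᵀ + Q = [80 -12 -66; -12 23 4; -66 4 60]
S = H·P̄·Hᵀ + R = [577]
K = P̄·Hᵀ·S⁻¹ = [182/577; -85/577; -138/577]
x' − x̄ = [1092/577, -510/577, -828/577] = K·y
y = (KᵀK)⁻¹·Kᵀ·(x' − x̄) = [6]
z = y + H·x̄ = [6] + [-8] = [-2]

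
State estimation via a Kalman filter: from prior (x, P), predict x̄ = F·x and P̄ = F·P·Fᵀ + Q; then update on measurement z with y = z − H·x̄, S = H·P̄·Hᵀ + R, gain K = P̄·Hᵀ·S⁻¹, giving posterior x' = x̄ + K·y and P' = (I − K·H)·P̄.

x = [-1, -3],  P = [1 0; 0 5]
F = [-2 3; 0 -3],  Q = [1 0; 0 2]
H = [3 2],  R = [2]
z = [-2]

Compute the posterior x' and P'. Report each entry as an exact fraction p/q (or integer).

x̄ = F·x = [-7, 9]
P̄ = F·P·Fᵀ + Q = [50 -45; -45 47]
y = z − H·x̄ = [1]
S = H·P̄·Hᵀ + R = [100]
K = P̄·Hᵀ·S⁻¹ = [3/5; -41/100]
x' = x̄ + K·y = [-32/5, 859/100]
P' = (I − K·H)·P̄ = [14 -102/5; -102/5 3019/100]

x' = [-32/5, 859/100]
P' = [14 -102/5; -102/5 3019/100]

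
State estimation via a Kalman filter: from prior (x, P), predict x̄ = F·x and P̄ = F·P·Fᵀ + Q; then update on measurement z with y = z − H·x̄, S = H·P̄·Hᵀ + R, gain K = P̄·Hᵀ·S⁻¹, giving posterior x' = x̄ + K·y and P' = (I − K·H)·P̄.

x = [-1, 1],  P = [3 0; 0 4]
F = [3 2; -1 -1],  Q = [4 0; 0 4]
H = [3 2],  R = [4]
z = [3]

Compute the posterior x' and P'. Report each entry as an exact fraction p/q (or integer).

x' = [125/89, -58/89]
P' = [1100/267 -1436/267; -1436/267 2096/267]

x̄ = F·x = [-1, 0]
P̄ = F·P·Fᵀ + Q = [47 -17; -17 11]
y = z − H·x̄ = [6]
S = H·P̄·Hᵀ + R = [267]
K = P̄·Hᵀ·S⁻¹ = [107/267; -29/267]
x' = x̄ + K·y = [125/89, -58/89]
P' = (I − K·H)·P̄ = [1100/267 -1436/267; -1436/267 2096/267]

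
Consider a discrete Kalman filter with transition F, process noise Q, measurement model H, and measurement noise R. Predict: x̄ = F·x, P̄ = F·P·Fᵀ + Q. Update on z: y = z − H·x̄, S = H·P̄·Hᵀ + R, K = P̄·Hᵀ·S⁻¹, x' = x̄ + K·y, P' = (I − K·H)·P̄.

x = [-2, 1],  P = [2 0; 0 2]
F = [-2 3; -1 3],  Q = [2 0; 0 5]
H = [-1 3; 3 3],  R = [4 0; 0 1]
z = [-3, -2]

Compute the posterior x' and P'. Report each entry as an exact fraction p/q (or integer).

x̄ = F·x = [7, 5]
P̄ = F·P·Fᵀ + Q = [28 22; 22 25]
y = z − H·x̄ = [-11, -38]
S = H·P̄·Hᵀ + R = [125 273; 273 874]
K = P̄·Hᵀ·S⁻¹ = [-7738/34721 8376/34721; 7829/34721 3156/34721]
x' = x̄ + K·y = [9877/34721, -32442/34721]
P' = (I − K·H)·P̄ = [9832/34721 -7040/34721; -7040/34721 8092/34721]

x' = [9877/34721, -32442/34721]
P' = [9832/34721 -7040/34721; -7040/34721 8092/34721]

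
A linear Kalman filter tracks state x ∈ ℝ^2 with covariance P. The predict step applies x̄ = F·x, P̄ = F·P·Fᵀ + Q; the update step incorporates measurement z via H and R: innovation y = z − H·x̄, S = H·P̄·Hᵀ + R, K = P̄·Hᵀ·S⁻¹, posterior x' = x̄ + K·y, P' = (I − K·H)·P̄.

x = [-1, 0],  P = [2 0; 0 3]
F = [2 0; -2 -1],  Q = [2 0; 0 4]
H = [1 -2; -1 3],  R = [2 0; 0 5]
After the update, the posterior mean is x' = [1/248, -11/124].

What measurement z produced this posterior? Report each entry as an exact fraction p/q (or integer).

z = [1, 1]

x̄ = F·x = [-2, 2]
P̄ = F·P·Fᵀ + Q = [10 -8; -8 15]
S = H·P̄·Hᵀ + R = [104 -140; -140 198]
K = P̄·Hᵀ·S⁻¹ = [97/248 13/124; -13/124 6/31]
x' − x̄ = [497/248, -259/124] = K·y
y = (KᵀK)⁻¹·Kᵀ·(x' − x̄) = [7, -7]
z = y + H·x̄ = [7, -7] + [-6, 8] = [1, 1]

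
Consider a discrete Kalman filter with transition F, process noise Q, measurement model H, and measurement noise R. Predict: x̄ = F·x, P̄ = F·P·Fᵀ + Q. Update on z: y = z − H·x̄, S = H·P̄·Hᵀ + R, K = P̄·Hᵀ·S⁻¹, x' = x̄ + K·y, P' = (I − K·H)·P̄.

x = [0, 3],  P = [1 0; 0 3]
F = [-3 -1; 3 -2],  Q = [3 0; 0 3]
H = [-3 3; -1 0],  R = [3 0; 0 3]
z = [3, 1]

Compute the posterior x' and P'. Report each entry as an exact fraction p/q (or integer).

x̄ = F·x = [-3, -6]
P̄ = F·P·Fᵀ + Q = [15 -3; -3 24]
y = z − H·x̄ = [12, -2]
S = H·P̄·Hᵀ + R = [408 54; 54 18]
K = P̄·Hᵀ·S⁻¹ = [-3/82 -89/123; 12/41 -175/246]
x' = x̄ + K·y = [-245/123, -131/123]
P' = (I − K·H)·P̄ = [89/41 175/82; 175/82 199/82]

x' = [-245/123, -131/123]
P' = [89/41 175/82; 175/82 199/82]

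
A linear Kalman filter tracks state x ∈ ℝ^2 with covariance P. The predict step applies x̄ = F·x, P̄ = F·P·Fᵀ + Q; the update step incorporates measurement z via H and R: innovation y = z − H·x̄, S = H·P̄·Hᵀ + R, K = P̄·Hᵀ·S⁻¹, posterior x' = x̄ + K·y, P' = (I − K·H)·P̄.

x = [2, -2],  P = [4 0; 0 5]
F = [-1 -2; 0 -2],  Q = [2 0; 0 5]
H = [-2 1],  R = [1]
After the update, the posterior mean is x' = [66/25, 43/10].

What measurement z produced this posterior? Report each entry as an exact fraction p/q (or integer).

z = [-1]

x̄ = F·x = [2, 4]
P̄ = F·P·Fᵀ + Q = [26 20; 20 25]
S = H·P̄·Hᵀ + R = [50]
K = P̄·Hᵀ·S⁻¹ = [-16/25; -3/10]
x' − x̄ = [16/25, 3/10] = K·y
y = (KᵀK)⁻¹·Kᵀ·(x' − x̄) = [-1]
z = y + H·x̄ = [-1] + [0] = [-1]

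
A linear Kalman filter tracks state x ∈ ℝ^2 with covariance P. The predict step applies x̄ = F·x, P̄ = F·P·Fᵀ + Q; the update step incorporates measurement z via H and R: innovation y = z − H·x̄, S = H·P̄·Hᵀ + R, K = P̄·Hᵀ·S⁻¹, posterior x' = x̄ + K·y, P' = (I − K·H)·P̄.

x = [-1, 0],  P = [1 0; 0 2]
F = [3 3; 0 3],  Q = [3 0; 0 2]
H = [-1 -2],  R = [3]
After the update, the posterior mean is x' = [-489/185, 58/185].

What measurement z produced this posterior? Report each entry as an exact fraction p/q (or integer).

z = [2]

x̄ = F·x = [-3, 0]
P̄ = F·P·Fᵀ + Q = [30 18; 18 20]
S = H·P̄·Hᵀ + R = [185]
K = P̄·Hᵀ·S⁻¹ = [-66/185; -58/185]
x' − x̄ = [66/185, 58/185] = K·y
y = (KᵀK)⁻¹·Kᵀ·(x' − x̄) = [-1]
z = y + H·x̄ = [-1] + [3] = [2]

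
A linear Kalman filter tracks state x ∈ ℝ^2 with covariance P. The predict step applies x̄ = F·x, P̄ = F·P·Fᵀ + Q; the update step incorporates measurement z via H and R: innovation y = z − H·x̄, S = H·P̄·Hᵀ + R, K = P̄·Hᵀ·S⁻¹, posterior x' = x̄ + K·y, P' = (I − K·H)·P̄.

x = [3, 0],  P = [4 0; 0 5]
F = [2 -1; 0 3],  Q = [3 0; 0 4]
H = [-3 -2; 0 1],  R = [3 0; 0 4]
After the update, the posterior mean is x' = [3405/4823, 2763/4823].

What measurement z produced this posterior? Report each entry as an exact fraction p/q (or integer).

x̄ = F·x = [6, 0]
P̄ = F·P·Fᵀ + Q = [24 -15; -15 49]
S = H·P̄·Hᵀ + R = [235 -53; -53 53]
K = P̄·Hᵀ·S⁻¹ = [-57/182 -5751/9646; -2/91 4353/4823]
x' − x̄ = [-25533/4823, 2763/4823] = K·y
y = (KᵀK)⁻¹·Kᵀ·(x' − x̄) = [15, 1]
z = y + H·x̄ = [15, 1] + [-18, 0] = [-3, 1]

z = [-3, 1]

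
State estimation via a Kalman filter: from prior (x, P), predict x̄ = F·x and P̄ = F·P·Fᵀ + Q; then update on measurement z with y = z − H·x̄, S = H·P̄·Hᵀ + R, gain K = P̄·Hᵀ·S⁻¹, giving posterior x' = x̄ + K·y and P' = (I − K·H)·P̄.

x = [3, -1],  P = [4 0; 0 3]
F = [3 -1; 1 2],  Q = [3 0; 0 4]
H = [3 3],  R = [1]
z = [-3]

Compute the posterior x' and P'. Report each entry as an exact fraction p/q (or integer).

x' = [1486/667, -2141/667]
P' = [7278/667 -7230/667; -7230/667 7256/667]

x̄ = F·x = [10, 1]
P̄ = F·P·Fᵀ + Q = [42 6; 6 20]
y = z − H·x̄ = [-36]
S = H·P̄·Hᵀ + R = [667]
K = P̄·Hᵀ·S⁻¹ = [144/667; 78/667]
x' = x̄ + K·y = [1486/667, -2141/667]
P' = (I − K·H)·P̄ = [7278/667 -7230/667; -7230/667 7256/667]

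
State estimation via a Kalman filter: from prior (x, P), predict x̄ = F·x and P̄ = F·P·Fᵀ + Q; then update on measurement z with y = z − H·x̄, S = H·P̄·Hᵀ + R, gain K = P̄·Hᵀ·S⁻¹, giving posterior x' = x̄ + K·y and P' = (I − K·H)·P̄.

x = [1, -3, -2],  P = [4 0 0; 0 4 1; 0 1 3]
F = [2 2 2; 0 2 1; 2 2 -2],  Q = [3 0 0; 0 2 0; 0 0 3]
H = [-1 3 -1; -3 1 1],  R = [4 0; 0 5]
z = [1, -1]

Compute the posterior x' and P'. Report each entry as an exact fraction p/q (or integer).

x̄ = F·x = [-8, -8, 0]
P̄ = F·P·Fᵀ + Q = [55 28 20; 28 25 8; 20 8 39]
y = z − H·x̄ = [17, -17]
S = H·P̄·Hᵀ + R = [147 -23; -23 292]
K = P̄·Hᵀ·S⁻¹ = [-63/42395 -16992/42395; 2043/8479 -1320/8479; -10519/42395 -2716/42395]
x' = x̄ + K·y = [-51367/42395, -10661/8479, -132651/42395]
P' = (I − K·H)·P̄ = [344228/42395 64585/8479 624799/42395; 64585/8479 64978/8479 122177/8479; 624799/42395 122177/8479 1249932/42395]

x' = [-51367/42395, -10661/8479, -132651/42395]
P' = [344228/42395 64585/8479 624799/42395; 64585/8479 64978/8479 122177/8479; 624799/42395 122177/8479 1249932/42395]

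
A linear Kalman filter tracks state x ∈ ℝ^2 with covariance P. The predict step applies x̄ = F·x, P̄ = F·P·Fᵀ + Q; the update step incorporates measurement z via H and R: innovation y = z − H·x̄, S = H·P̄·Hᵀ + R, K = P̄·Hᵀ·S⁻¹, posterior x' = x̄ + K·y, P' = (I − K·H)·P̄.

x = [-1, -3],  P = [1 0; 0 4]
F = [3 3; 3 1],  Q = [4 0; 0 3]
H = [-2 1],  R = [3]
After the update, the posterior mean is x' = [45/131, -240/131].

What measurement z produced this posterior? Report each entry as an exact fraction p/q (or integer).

x̄ = F·x = [-12, -6]
P̄ = F·P·Fᵀ + Q = [49 21; 21 16]
S = H·P̄·Hᵀ + R = [131]
K = P̄·Hᵀ·S⁻¹ = [-77/131; -26/131]
x' − x̄ = [1617/131, 546/131] = K·y
y = (KᵀK)⁻¹·Kᵀ·(x' − x̄) = [-21]
z = y + H·x̄ = [-21] + [18] = [-3]

z = [-3]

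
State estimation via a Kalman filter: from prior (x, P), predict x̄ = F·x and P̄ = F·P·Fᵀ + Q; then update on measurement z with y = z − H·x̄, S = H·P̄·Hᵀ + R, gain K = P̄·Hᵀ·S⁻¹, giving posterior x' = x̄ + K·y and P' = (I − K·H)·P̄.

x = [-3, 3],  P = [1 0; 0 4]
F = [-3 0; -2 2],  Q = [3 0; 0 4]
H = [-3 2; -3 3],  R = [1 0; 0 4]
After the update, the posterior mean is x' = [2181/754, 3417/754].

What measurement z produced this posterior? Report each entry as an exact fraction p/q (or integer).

x̄ = F·x = [9, 12]
P̄ = F·P·Fᵀ + Q = [12 6; 6 24]
S = H·P̄·Hᵀ + R = [133 162; 162 220]
K = P̄·Hᵀ·S⁻¹ = [-591/754 747/1508; -537/754 1161/1508]
x' − x̄ = [-4605/754, -5631/754] = K·y
y = (KᵀK)⁻¹·Kᵀ·(x' − x̄) = [4, -6]
z = y + H·x̄ = [4, -6] + [-3, 9] = [1, 3]

z = [1, 3]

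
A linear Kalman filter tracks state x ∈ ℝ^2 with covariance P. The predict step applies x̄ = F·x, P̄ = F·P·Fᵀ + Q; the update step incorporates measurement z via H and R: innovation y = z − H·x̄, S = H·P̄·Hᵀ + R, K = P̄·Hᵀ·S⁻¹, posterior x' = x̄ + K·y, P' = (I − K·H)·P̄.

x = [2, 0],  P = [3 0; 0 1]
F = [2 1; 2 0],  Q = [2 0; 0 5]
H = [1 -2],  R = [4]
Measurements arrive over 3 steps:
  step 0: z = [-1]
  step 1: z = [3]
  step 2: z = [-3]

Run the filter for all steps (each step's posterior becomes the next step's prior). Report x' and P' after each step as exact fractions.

step 0: x' = [43/13, 30/13], P' = [168/13 90/13; 90/13 179/39]
step 1: x' = [6143/2129, 448/2129], P' = [103704/2129 55370/2129; 55370/2129 31417/2129]
step 2: x' = [234881/93369, 261128/93369], P' = [20890504/280107 11203534/280107; 11203534/280107 6252499/280107]

step 0: x̄ = F·x = [4, 4]
step 0: P̄ = F·P·Fᵀ + Q = [15 12; 12 17]
step 0: y = z − H·x̄ = [3]
step 0: S = H·P̄·Hᵀ + R = [39]
step 0: K = P̄·Hᵀ·S⁻¹ = [-3/13; -22/39]
step 0: x' = x̄ + K·y = [43/13, 30/13]
step 0: P' = (I − K·H)·P̄ = [168/13 90/13; 90/13 179/39]
step 1: x̄ = F·x = [116/13, 86/13]
step 1: P̄ = F·P·Fᵀ + Q = [3353/39 852/13; 852/13 737/13]
step 1: y = z − H·x̄ = [95/13]
step 1: S = H·P̄·Hᵀ + R = [2129/39]
step 1: K = P̄·Hᵀ·S⁻¹ = [-1759/2129; -1866/2129]
step 1: x' = x̄ + K·y = [6143/2129, 448/2129]
step 1: P' = (I − K·H)·P̄ = [103704/2129 55370/2129; 55370/2129 31417/2129]
step 2: x̄ = F·x = [12734/2129, 12286/2129]
step 2: P̄ = F·P·Fᵀ + Q = [671971/2129 525556/2129; 525556/2129 425461/2129]
step 2: y = z − H·x̄ = [5451/2129]
step 2: S = H·P̄·Hᵀ + R = [280107/2129]
step 2: K = P̄·Hᵀ·S⁻¹ = [-379141/280107; -325366/280107]
step 2: x' = x̄ + K·y = [234881/93369, 261128/93369]
step 2: P' = (I − K·H)·P̄ = [20890504/280107 11203534/280107; 11203534/280107 6252499/280107]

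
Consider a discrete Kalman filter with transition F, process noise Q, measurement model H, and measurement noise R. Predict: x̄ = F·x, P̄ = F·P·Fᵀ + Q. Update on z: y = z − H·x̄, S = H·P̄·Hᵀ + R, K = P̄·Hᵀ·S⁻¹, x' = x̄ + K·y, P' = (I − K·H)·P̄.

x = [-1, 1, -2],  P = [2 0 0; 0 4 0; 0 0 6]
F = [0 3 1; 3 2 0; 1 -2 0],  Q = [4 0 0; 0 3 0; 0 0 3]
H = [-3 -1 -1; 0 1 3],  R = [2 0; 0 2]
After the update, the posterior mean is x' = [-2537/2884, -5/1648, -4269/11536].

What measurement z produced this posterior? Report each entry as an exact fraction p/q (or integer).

z = [3, -1]

x̄ = F·x = [1, -1, -3]
P̄ = F·P·Fᵀ + Q = [46 24 -24; 24 37 -10; -24 -10 21]
S = H·P̄·Hᵀ + R = [454 84; 84 168]
K = P̄·Hᵀ·S⁻¹ = [-57/206 -425/2884; -205/824 821/4944; 69/824 9469/34608]
x' − x̄ = [-5421/2884, 1643/1648, 30339/11536] = K·y
y = (KᵀK)⁻¹·Kᵀ·(x' − x̄) = [2, 9]
z = y + H·x̄ = [2, 9] + [1, -10] = [3, -1]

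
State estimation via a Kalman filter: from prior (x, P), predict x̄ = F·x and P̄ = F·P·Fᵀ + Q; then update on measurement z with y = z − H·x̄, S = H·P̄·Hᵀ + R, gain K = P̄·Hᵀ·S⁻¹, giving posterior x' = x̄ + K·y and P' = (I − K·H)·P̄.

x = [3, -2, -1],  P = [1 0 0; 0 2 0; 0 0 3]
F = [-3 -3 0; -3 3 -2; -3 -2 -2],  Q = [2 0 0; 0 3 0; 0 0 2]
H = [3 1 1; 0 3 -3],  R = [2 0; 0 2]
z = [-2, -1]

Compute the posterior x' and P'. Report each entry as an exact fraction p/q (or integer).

x' = [-4509/2729, 59934/51851, 12817/8187]
P' = [7240/2729 -10458/2729 -10284/2729; -10458/2729 315168/51851 16028/2729; -10284/2729 16028/2729 48214/8187]

x̄ = F·x = [-3, -13, -3]
P̄ = F·P·Fᵀ + Q = [29 -9 21; -9 42 9; 21 9 31]
y = z − H·x̄ = [23, 29]
S = H·P̄·Hᵀ + R = [426 -237; -237 497]
K = P̄·Hᵀ·S⁻¹ = [489/2729 -261/2729; 11797/51851 15954/51851; 1871/8187 -65/2729]
x' = x̄ + K·y = [-4509/2729, 59934/51851, 12817/8187]
P' = (I − K·H)·P̄ = [7240/2729 -10458/2729 -10284/2729; -10458/2729 315168/51851 16028/2729; -10284/2729 16028/2729 48214/8187]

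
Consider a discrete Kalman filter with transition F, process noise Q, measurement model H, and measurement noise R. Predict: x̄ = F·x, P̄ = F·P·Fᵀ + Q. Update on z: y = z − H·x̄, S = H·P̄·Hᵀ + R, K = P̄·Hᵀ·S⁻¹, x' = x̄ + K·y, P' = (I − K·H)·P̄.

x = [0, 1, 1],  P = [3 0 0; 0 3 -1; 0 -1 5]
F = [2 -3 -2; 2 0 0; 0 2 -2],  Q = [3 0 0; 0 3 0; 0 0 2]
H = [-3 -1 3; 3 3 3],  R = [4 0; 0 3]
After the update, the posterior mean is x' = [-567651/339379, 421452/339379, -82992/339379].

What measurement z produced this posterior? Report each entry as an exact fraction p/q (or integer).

x̄ = F·x = [-5, 0, 0]
P̄ = F·P·Fᵀ + Q = [50 12 0; 12 15 0; 0 0 42]
S = H·P̄·Hᵀ + R = [919 -261; -261 1182]
K = P̄·Hᵀ·S⁻¹ = [-47646/339379 42884/339379; -13047/339379 20376/339379; 60606/339379 49560/339379]
x' − x̄ = [1129244/339379, 421452/339379, -82992/339379] = K·y
y = (KᵀK)⁻¹·Kᵀ·(x' − x̄) = [-12, 13]
z = y + H·x̄ = [-12, 13] + [15, -15] = [3, -2]

z = [3, -2]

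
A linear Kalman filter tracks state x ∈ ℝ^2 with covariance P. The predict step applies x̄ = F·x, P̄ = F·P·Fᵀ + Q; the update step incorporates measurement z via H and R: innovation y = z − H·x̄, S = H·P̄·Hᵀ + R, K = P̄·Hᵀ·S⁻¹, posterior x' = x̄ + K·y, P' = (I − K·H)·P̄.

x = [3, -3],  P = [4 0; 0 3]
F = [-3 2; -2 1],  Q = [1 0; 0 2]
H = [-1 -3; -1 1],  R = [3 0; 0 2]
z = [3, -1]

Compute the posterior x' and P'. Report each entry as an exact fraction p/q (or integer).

x̄ = F·x = [-15, -9]
P̄ = F·P·Fᵀ + Q = [49 30; 30 21]
y = z − H·x̄ = [-39, -7]
S = H·P̄·Hᵀ + R = [421 46; 46 12]
K = P̄·Hᵀ·S⁻¹ = [-397/1468 -1605/2936; -351/1468 489/2936]
x' = x̄ + K·y = [-1839/2936, -2469/2936]
P' = (I − K·H)·P̄ = [3003/2936 -207/2936; -207/2936 771/2936]

x' = [-1839/2936, -2469/2936]
P' = [3003/2936 -207/2936; -207/2936 771/2936]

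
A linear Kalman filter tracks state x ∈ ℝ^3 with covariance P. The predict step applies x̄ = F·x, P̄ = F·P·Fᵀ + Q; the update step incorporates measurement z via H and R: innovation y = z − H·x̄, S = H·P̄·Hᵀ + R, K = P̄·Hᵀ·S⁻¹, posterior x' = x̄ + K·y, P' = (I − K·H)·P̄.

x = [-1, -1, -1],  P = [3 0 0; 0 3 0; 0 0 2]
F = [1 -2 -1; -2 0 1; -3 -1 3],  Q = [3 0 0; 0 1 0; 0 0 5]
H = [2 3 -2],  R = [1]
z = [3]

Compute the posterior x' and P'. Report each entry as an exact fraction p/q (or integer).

x' = [41/29, 77/58, 55/29]
P' = [291/29 -141/58 181/29; -141/58 1379/116 449/29; 181/29 449/29 861/29]

x̄ = F·x = [2, 1, 1]
P̄ = F·P·Fᵀ + Q = [20 -8 -9; -8 15 24; -9 24 53]
y = z − H·x̄ = [-2]
S = H·P̄·Hᵀ + R = [116]
K = P̄·Hᵀ·S⁻¹ = [17/58; -19/116; -13/29]
x' = x̄ + K·y = [41/29, 77/58, 55/29]
P' = (I − K·H)·P̄ = [291/29 -141/58 181/29; -141/58 1379/116 449/29; 181/29 449/29 861/29]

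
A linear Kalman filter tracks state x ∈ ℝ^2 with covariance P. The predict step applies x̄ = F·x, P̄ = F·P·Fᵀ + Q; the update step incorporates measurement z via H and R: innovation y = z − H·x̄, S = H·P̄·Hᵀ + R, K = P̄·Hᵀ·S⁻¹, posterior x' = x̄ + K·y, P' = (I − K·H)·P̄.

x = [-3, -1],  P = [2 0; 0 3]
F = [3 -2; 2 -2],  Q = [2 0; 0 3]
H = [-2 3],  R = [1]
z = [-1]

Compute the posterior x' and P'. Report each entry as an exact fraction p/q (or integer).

x' = [-15/2, -85/16]
P' = [92/3 41/2; 41/2 221/16]

x̄ = F·x = [-7, -4]
P̄ = F·P·Fᵀ + Q = [32 24; 24 23]
y = z − H·x̄ = [-3]
S = H·P̄·Hᵀ + R = [48]
K = P̄·Hᵀ·S⁻¹ = [1/6; 7/16]
x' = x̄ + K·y = [-15/2, -85/16]
P' = (I − K·H)·P̄ = [92/3 41/2; 41/2 221/16]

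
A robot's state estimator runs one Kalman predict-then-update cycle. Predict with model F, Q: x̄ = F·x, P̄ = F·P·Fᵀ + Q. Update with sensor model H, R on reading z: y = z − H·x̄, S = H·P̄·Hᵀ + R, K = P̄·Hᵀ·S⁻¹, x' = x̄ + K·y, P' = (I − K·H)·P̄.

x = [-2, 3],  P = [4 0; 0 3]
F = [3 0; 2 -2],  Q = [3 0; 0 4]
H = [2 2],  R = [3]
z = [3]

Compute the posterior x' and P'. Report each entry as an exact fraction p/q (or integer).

x' = [1536/479, -870/479]
P' = [2805/479 -2616/479; -2616/479 2784/479]

x̄ = F·x = [-6, -10]
P̄ = F·P·Fᵀ + Q = [39 24; 24 32]
y = z − H·x̄ = [35]
S = H·P̄·Hᵀ + R = [479]
K = P̄·Hᵀ·S⁻¹ = [126/479; 112/479]
x' = x̄ + K·y = [1536/479, -870/479]
P' = (I − K·H)·P̄ = [2805/479 -2616/479; -2616/479 2784/479]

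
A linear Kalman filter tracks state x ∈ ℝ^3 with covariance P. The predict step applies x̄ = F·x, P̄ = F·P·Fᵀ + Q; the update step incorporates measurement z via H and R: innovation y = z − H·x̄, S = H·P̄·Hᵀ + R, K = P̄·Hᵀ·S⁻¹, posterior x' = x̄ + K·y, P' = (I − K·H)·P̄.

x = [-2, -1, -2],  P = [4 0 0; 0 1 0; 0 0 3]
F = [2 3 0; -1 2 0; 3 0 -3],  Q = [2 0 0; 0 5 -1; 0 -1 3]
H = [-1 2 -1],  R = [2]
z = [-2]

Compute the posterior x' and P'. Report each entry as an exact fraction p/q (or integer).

x̄ = F·x = [-7, 0, 0]
P̄ = F·P·Fᵀ + Q = [27 -2 24; -2 13 -13; 24 -13 66]
y = z − H·x̄ = [-9]
S = H·P̄·Hᵀ + R = [255]
K = P̄·Hᵀ·S⁻¹ = [-11/51; 41/255; -116/255]
x' = x̄ + K·y = [-86/17, -123/85, 348/85]
P' = (I − K·H)·P̄ = [772/51 349/51 -52/51; 349/51 1634/255 1441/255; -52/51 1441/255 3374/255]

x' = [-86/17, -123/85, 348/85]
P' = [772/51 349/51 -52/51; 349/51 1634/255 1441/255; -52/51 1441/255 3374/255]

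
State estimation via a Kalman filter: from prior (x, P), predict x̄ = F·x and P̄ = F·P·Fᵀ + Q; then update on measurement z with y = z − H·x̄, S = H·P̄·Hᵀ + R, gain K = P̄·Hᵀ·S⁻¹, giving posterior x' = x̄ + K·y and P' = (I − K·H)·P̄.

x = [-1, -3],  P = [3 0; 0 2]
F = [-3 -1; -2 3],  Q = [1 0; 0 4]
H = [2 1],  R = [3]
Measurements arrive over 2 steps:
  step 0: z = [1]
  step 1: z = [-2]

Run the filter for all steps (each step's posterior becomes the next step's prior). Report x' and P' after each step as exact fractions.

step 0: x̄ = F·x = [6, -7]
step 0: P̄ = F·P·Fᵀ + Q = [30 12; 12 34]
step 0: y = z − H·x̄ = [-4]
step 0: S = H·P̄·Hᵀ + R = [205]
step 0: K = P̄·Hᵀ·S⁻¹ = [72/205; 58/205]
step 0: x' = x̄ + K·y = [942/205, -1667/205]
step 0: P' = (I − K·H)·P̄ = [966/205 -1716/205; -1716/205 3606/205]
step 1: x̄ = F·x = [-1159/205, -1377/41]
step 1: P̄ = F·P·Fᵀ + Q = [2209/205 1398/41; 1398/41 11546/41]
step 1: y = z − H·x̄ = [8793/205]
step 1: S = H·P̄·Hᵀ + R = [95141/205]
step 1: K = P̄·Hᵀ·S⁻¹ = [11408/95141; 71710/95141]
step 1: x' = x̄ + K·y = [-48575/95141, -119511/95141]
step 1: P' = (I − K·H)·P̄ = [390361/95141 -746498/95141; -746498/95141 1708126/95141]

step 0: x' = [942/205, -1667/205], P' = [966/205 -1716/205; -1716/205 3606/205]
step 1: x' = [-48575/95141, -119511/95141], P' = [390361/95141 -746498/95141; -746498/95141 1708126/95141]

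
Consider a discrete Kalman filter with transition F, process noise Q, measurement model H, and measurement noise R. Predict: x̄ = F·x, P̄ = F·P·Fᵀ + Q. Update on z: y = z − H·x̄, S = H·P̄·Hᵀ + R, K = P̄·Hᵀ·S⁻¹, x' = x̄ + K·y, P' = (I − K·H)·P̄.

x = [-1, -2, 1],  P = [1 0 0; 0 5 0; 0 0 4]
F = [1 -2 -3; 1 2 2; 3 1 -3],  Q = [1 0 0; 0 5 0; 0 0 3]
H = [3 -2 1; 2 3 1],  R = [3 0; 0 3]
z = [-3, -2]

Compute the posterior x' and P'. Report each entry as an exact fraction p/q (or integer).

x' = [927/72844, 11231/72844, -49484/18211]
P' = [55699/36422 14377/72844 -131453/36422; 14377/72844 9307/36422 -20491/36422; -131453/36422 -20491/36422 181769/18211]

x̄ = F·x = [0, -3, -8]
P̄ = F·P·Fᵀ + Q = [58 -43 29; -43 42 -11; 29 -11 53]
y = z − H·x̄ = [-1, 15]
S = H·P̄·Hᵀ + R = [1480 68; 68 200]
K = P̄·Hᵀ·S⁻¹ = [7089/36422 1007/72844; -11693/72844 7269/36422; 3387/36422 13053/36422]
x' = x̄ + K·y = [927/72844, 11231/72844, -49484/18211]
P' = (I − K·H)·P̄ = [55699/36422 14377/72844 -131453/36422; 14377/72844 9307/36422 -20491/36422; -131453/36422 -20491/36422 181769/18211]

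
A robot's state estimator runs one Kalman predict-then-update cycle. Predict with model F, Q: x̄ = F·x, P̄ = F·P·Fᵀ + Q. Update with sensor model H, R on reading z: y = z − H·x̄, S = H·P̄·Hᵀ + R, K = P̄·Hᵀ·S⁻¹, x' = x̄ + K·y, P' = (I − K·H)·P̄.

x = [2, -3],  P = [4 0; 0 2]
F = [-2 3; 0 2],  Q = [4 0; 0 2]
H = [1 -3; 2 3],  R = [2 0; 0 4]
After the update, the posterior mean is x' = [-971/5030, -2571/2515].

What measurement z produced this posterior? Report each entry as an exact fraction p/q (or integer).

z = [3, -3]

x̄ = F·x = [-13, -6]
P̄ = F·P·Fᵀ + Q = [38 12; 12 10]
S = H·P̄·Hᵀ + R = [58 -50; -50 390]
K = P̄·Hᵀ·S⁻¹ = [319/1006 1649/5030; -108/503 279/2515]
x' − x̄ = [64419/5030, 12519/2515] = K·y
y = (KᵀK)⁻¹·Kᵀ·(x' − x̄) = [-2, 41]
z = y + H·x̄ = [-2, 41] + [5, -44] = [3, -3]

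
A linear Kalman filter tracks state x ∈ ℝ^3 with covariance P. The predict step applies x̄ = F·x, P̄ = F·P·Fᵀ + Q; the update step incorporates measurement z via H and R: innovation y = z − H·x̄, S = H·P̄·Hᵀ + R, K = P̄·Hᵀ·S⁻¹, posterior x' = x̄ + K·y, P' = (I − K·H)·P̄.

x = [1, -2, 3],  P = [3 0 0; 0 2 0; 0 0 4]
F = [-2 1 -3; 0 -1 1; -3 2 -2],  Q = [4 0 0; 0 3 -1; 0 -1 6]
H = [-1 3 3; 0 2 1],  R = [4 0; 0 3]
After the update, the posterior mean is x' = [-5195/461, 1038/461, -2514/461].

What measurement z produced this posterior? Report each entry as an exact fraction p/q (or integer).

z = [3, -3]

x̄ = F·x = [-13, 5, -13]
P̄ = F·P·Fᵀ + Q = [54 -14 46; -14 9 -13; 46 -13 57]
S = H·P̄·Hᵀ + R = [226 90; 90 44]
K = P̄·Hᵀ·S⁻¹ = [57/461 72/461; -181/922 475/922; 497/922 -367/922]
x' − x̄ = [798/461, -1267/461, 3479/461] = K·y
y = (KᵀK)⁻¹·Kᵀ·(x' − x̄) = [14, 0]
z = y + H·x̄ = [14, 0] + [-11, -3] = [3, -3]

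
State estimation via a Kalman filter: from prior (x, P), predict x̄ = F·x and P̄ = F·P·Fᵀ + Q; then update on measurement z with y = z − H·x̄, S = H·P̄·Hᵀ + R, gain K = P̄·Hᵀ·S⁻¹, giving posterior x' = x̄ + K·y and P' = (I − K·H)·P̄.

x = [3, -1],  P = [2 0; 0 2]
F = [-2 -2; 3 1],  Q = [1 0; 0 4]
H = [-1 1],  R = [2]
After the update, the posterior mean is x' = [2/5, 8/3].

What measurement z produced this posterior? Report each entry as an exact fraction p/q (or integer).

z = [2]

x̄ = F·x = [-4, 8]
P̄ = F·P·Fᵀ + Q = [17 -16; -16 24]
S = H·P̄·Hᵀ + R = [75]
K = P̄·Hᵀ·S⁻¹ = [-11/25; 8/15]
x' − x̄ = [22/5, -16/3] = K·y
y = (KᵀK)⁻¹·Kᵀ·(x' − x̄) = [-10]
z = y + H·x̄ = [-10] + [12] = [2]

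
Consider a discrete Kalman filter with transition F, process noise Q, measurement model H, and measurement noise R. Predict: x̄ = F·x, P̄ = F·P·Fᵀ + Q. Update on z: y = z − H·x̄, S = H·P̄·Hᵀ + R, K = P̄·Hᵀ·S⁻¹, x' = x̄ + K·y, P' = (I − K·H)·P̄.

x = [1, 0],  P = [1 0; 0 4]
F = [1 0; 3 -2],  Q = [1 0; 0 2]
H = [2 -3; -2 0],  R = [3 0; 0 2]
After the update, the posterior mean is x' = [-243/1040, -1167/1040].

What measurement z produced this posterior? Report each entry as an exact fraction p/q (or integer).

x̄ = F·x = [1, 3]
P̄ = F·P·Fᵀ + Q = [2 3; 3 27]
S = H·P̄·Hᵀ + R = [218 10; 10 10]
K = P̄·Hᵀ·S⁻¹ = [-1/208 -411/1040; -69/208 -279/1040]
x' − x̄ = [-1283/1040, -4287/1040] = K·y
y = (KᵀK)⁻¹·Kᵀ·(x' − x̄) = [10, 3]
z = y + H·x̄ = [10, 3] + [-7, -2] = [3, 1]

z = [3, 1]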